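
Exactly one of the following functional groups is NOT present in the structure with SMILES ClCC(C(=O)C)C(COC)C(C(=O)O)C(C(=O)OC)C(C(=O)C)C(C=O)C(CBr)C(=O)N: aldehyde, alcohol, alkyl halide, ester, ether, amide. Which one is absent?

ether: present (CH(CH2OCH3) — pendant –CH2OCH3: C–O–C linkage → ether).
amide: present (CONH2 — –C(=O)NH2: carbonyl C bonded to C and to N → amide (the N is not a separate amine)).
ester: present (CH(COOCH3) — pendant –COOCH3: carbonyl C bonded to C and –OCH3 → ester).
aldehyde: present (CH(CHO) — pendant –CHO: carbonyl C bonded to C and H → aldehyde).
alkyl halide: present (ClCH2 — halogen on an sp³ carbon → alkyl halide).
alcohol: absent. In CH(COOH), the –OH sits on a carbonyl carbon, making it part of a carboxylic acid, not an alcohol.

alcohol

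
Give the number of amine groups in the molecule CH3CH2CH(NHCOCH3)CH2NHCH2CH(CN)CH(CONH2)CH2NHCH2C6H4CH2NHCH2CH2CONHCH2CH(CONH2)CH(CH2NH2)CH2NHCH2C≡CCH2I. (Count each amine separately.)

5

pendant –NHC(=O)CH3: N bonded to a carbonyl → amide (not amine).
C–N–C with sp³ carbons and no adjacent C=O → amine (secondary).
pendant –C≡N: nitrile.
pendant –CONH2: carbonyl C bonded to C and N → amide.
C–N–C with sp³ carbons and no adjacent C=O → amine (secondary).
para-disubstituted benzene ring → arene.
C–N–C with sp³ carbons and no adjacent C=O → amine (secondary).
–C(=O)–N– linkage → amide (the N is not an amine).
pendant –CONH2: carbonyl C bonded to C and N → amide.
pendant –CH2NH2: N on sp³ C, no adjacent C=O → amine.
C–N–C with sp³ carbons and no adjacent C=O → amine (secondary).
C≡C triple bond → alkyne.
halogen on an sp³ carbon → alkyl halide.
Amine appears at: CH2NHCH2, CH2NHCH2, CH2NHCH2, CH(CH2NH2), CH2NHCH2 → 5.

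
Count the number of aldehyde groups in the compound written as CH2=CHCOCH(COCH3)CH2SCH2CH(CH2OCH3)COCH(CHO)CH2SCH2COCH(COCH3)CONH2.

1

Taking each segment in turn:
  CH2=CH: C=C double bond → alkene.
  CO: –C(=O)– with carbon on both sides → ketone.
  CH(COCH3): pendant –COCH3: carbonyl C bonded to two carbons → ketone.
  CH2SCH2: C–S–C linkage → sulfide (thioether).
  CH(CH2OCH3): pendant –CH2OCH3: C–O–C linkage → ether.
  CO: –C(=O)– with carbon on both sides → ketone.
  CH(CHO): pendant –CHO: carbonyl C bonded to C and H → aldehyde.
  CH2SCH2: C–S–C linkage → sulfide (thioether).
  CO: –C(=O)– with carbon on both sides → ketone.
  CH(COCH3): pendant –COCH3: carbonyl C bonded to two carbons → ketone.
  CONH2: –C(=O)NH2: carbonyl C bonded to C and to N → amide (the N is not a separate amine).
Aldehyde appears at: CH(CHO) → 1.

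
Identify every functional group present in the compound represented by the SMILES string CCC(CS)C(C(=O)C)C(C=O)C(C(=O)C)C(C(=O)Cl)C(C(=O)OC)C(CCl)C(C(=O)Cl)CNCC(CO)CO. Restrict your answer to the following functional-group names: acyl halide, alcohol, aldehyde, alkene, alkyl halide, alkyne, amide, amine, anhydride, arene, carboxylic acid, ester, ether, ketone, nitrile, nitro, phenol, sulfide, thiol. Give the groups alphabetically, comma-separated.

acyl halide, alcohol, aldehyde, alkyl halide, amine, ester, ketone, thiol

Working along the chain:
  CH(CH2SH): pendant –CH2SH → thiol.
  CH(COCH3): pendant –COCH3: carbonyl C bonded to two carbons → ketone.
  CH(CHO): pendant –CHO: carbonyl C bonded to C and H → aldehyde.
  CH(COCH3): pendant –COCH3: carbonyl C bonded to two carbons → ketone.
  CH(COCl): pendant –C(=O)X: carbonyl C bonded to C and halogen → acyl halide.
  CH(COOCH3): pendant –COOCH3: carbonyl C bonded to C and –OCH3 → ester.
  CH(CH2Cl): pendant –CH2X: halogen on sp³ carbon → alkyl halide.
  CH(COCl): pendant –C(=O)X: carbonyl C bonded to C and halogen → acyl halide.
  CH2NHCH2: C–N–C with sp³ carbons and no adjacent C=O → amine (secondary).
  CH(CH2OH): pendant –CH2OH on an sp³ backbone C → alcohol.
  CH2OH: –OH on an sp³ carbon → alcohol.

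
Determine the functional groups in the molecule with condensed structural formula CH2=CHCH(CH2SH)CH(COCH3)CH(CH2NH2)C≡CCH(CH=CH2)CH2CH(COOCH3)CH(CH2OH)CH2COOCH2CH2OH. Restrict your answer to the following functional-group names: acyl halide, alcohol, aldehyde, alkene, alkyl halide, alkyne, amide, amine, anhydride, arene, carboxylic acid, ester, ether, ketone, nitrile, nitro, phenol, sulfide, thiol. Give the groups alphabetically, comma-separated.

C=C double bond → alkene.
pendant –CH2SH → thiol.
pendant –COCH3: carbonyl C bonded to two carbons → ketone.
pendant –CH2NH2: N on sp³ C, no adjacent C=O → amine.
C≡C triple bond → alkyne.
pendant –CH=CH2: C=C double bond → alkene.
pendant –COOCH3: carbonyl C bonded to C and –OCH3 → ester.
pendant –CH2OH on an sp³ backbone C → alcohol.
–C(=O)–O–C with C on the carbonyl side → ester.
–OH on an sp³ carbon → alcohol.

alcohol, alkene, alkyne, amine, ester, ketone, thiol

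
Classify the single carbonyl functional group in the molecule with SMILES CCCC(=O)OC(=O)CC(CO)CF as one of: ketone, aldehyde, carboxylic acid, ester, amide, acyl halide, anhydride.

anhydride

The carbonyl is in the CH2CO-O-COCH2 segment: two acyl groups sharing one oxygen, –C(=O)–O–C(=O)– → anhydride.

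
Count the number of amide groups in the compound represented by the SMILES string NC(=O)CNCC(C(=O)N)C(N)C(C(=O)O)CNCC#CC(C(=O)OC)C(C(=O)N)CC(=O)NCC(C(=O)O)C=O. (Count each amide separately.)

Reading the structure from left to right:
  H2NCO: –C(=O)NH2: carbonyl C bonded to C and to N → amide (the N is not a separate amine).
  CH2NHCH2: C–N–C with sp³ carbons and no adjacent C=O → amine (secondary).
  CH(CONH2): pendant –CONH2: carbonyl C bonded to C and N → amide.
  CH(NH2): –NH2 on an sp³ carbon with no adjacent C=O → amine.
  CH(COOH): pendant –COOH: carbonyl C bonded to C and –OH → carboxylic acid.
  CH2NHCH2: C–N–C with sp³ carbons and no adjacent C=O → amine (secondary).
  C≡C: C≡C triple bond → alkyne.
  CH(COOCH3): pendant –COOCH3: carbonyl C bonded to C and –OCH3 → ester.
  CH(CONH2): pendant –CONH2: carbonyl C bonded to C and N → amide.
  CH2CONHCH2: –C(=O)–N– linkage → amide (the N is not an amine).
  CH(COOH): pendant –COOH: carbonyl C bonded to C and –OH → carboxylic acid.
  CHO: terminal –CHO: carbonyl C bonded to H and C → aldehyde.
Amide appears at: H2NCO, CH(CONH2), CH(CONH2), CH2CONHCH2 → 4.

4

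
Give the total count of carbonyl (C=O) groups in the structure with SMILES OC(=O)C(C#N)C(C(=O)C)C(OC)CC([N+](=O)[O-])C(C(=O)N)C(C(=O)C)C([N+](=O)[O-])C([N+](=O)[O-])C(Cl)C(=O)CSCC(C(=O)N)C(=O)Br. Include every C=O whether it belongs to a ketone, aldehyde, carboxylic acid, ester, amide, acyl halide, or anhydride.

HOOC: carboxylic acid, 1 C=O (running total 1).
CH(COCH3): ketone, 1 C=O (running total 2).
CH(CONH2): amide, 1 C=O (running total 3).
CH(COCH3): ketone, 1 C=O (running total 4).
CO: ketone, 1 C=O (running total 5).
CH(CONH2): amide, 1 C=O (running total 6).
COBr: acyl halide, 1 C=O (running total 7).

7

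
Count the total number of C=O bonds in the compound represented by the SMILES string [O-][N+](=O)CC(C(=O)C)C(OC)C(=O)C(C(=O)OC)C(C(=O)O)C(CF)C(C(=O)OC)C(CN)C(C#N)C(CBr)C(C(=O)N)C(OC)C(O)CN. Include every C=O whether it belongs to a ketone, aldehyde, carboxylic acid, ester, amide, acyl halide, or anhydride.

CH(COCH3): ketone, 1 C=O (running total 1).
CO: ketone, 1 C=O (running total 2).
CH(COOCH3): ester, 1 C=O (running total 3).
CH(COOH): carboxylic acid, 1 C=O (running total 4).
CH(COOCH3): ester, 1 C=O (running total 5).
CH(CONH2): amide, 1 C=O (running total 6).

6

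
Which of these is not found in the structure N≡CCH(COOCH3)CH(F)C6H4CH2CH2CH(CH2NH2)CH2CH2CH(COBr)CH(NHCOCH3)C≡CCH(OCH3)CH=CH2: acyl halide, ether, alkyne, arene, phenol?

phenol

ether: present (CH(OCH3) — pendant –OCH3: C–O–C with sp³ C, no adjacent C=O → ether).
acyl halide: present (CH(COBr) — pendant –C(=O)X: carbonyl C bonded to C and halogen → acyl halide).
alkyne: present (C≡C — C≡C triple bond → alkyne).
arene: present (C6H4 — para-disubstituted benzene ring → arene).
phenol: no segment matches this pattern.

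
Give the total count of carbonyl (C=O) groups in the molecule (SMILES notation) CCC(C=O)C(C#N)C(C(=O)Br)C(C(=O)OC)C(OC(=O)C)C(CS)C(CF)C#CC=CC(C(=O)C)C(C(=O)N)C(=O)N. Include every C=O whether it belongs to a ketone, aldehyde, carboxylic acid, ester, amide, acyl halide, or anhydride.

CH(CHO): aldehyde, 1 C=O (running total 1).
CH(COBr): acyl halide, 1 C=O (running total 2).
CH(COOCH3): ester, 1 C=O (running total 3).
CH(OCOCH3): ester, 1 C=O (running total 4).
CH(COCH3): ketone, 1 C=O (running total 5).
CH(CONH2): amide, 1 C=O (running total 6).
CONH2: amide, 1 C=O (running total 7).

7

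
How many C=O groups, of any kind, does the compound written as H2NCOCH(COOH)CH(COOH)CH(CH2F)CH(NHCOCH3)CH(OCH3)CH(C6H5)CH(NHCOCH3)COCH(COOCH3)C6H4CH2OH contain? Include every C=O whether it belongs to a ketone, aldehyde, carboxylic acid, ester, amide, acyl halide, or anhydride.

7

H2NCO: amide, 1 C=O (running total 1).
CH(COOH): carboxylic acid, 1 C=O (running total 2).
CH(COOH): carboxylic acid, 1 C=O (running total 3).
CH(NHCOCH3): amide, 1 C=O (running total 4).
CH(NHCOCH3): amide, 1 C=O (running total 5).
CO: ketone, 1 C=O (running total 6).
CH(COOCH3): ester, 1 C=O (running total 7).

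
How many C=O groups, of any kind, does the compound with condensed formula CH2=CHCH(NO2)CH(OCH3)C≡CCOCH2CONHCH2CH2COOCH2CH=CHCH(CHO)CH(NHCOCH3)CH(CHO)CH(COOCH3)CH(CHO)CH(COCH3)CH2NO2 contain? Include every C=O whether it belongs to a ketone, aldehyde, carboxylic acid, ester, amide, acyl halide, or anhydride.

9

CO: ketone, 1 C=O (running total 1).
CH2CONHCH2: amide, 1 C=O (running total 2).
CH2COOCH2: ester, 1 C=O (running total 3).
CH(CHO): aldehyde, 1 C=O (running total 4).
CH(NHCOCH3): amide, 1 C=O (running total 5).
CH(CHO): aldehyde, 1 C=O (running total 6).
CH(COOCH3): ester, 1 C=O (running total 7).
CH(CHO): aldehyde, 1 C=O (running total 8).
CH(COCH3): ketone, 1 C=O (running total 9).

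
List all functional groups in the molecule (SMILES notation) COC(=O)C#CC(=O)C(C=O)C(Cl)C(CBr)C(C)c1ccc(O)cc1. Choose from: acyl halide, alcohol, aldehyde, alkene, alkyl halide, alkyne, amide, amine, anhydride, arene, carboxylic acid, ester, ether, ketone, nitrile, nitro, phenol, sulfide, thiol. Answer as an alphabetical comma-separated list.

Working along the chain:
  CH3OOC: CH3O–C(=O)–: carbonyl C bonded to C and to –OCH3 → ester (not ketone + ether).
  C≡C: C≡C triple bond → alkyne.
  CO: –C(=O)– with carbon on both sides → ketone.
  CH(CHO): pendant –CHO: carbonyl C bonded to C and H → aldehyde.
  CH(Cl): halogen on an sp³ carbon → alkyl halide.
  CH(CH2Br): pendant –CH2X: halogen on sp³ carbon → alkyl halide.
  C6H4OH: –OH attached directly to an aromatic ring → phenol (not alcohol); the ring itself is an arene.

aldehyde, alkyl halide, alkyne, arene, ester, ketone, phenol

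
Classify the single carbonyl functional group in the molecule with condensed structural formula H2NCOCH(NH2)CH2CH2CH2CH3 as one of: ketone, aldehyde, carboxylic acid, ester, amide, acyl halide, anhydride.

The carbonyl is in the H2NCO segment: –C(=O)NH2: carbonyl C bonded to C and to N → amide (the N is not a separate amine).

amide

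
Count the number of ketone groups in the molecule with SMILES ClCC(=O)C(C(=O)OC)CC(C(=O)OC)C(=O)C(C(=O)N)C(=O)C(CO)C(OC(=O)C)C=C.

halogen on an sp³ carbon → alkyl halide.
–C(=O)– with carbon on both sides → ketone.
pendant –COOCH3: carbonyl C bonded to C and –OCH3 → ester.
pendant –COOCH3: carbonyl C bonded to C and –OCH3 → ester.
–C(=O)– with carbon on both sides → ketone.
pendant –CONH2: carbonyl C bonded to C and N → amide.
–C(=O)– with carbon on both sides → ketone.
pendant –CH2OH on an sp³ backbone C → alcohol.
pendant –OC(=O)CH3: an acyloxy group → ester.
C=C double bond → alkene.
Ketone appears at: CO, CO, CO → 3.

3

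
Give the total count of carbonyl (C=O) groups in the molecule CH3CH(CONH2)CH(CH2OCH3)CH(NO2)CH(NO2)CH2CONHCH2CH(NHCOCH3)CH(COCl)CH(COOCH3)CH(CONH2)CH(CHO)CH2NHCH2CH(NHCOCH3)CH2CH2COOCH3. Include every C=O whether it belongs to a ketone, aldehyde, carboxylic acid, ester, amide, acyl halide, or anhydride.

9

CH(CONH2): amide, 1 C=O (running total 1).
CH2CONHCH2: amide, 1 C=O (running total 2).
CH(NHCOCH3): amide, 1 C=O (running total 3).
CH(COCl): acyl halide, 1 C=O (running total 4).
CH(COOCH3): ester, 1 C=O (running total 5).
CH(CONH2): amide, 1 C=O (running total 6).
CH(CHO): aldehyde, 1 C=O (running total 7).
CH(NHCOCH3): amide, 1 C=O (running total 8).
COOCH3: ester, 1 C=O (running total 9).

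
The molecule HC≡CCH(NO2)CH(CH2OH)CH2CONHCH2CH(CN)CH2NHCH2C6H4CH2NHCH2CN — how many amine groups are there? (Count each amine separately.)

C≡C triple bond → alkyne.
–NO2 on an sp³ carbon → nitro (the N=O is not a carbonyl).
pendant –CH2OH on an sp³ backbone C → alcohol.
–C(=O)–N– linkage → amide (the N is not an amine).
pendant –C≡N: nitrile.
C–N–C with sp³ carbons and no adjacent C=O → amine (secondary).
para-disubstituted benzene ring → arene.
C–N–C with sp³ carbons and no adjacent C=O → amine (secondary).
–C≡N: carbon triple-bonded to nitrogen → nitrile.
Amine appears at: CH2NHCH2, CH2NHCH2 → 2.

2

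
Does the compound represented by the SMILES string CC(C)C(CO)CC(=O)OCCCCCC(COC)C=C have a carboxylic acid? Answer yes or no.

Taking each segment in turn:
  CH(CH2OH): pendant –CH2OH on an sp³ backbone C → alcohol.
  CH2COOCH2: –C(=O)–O–C with C on the carbonyl side → ester.
  CH(CH2OCH3): pendant –CH2OCH3: C–O–C linkage → ether.
  CH=CH2: C=C double bond → alkene.
In CH2COOCH2, the acyl oxygen is bonded to carbon (–O–C), not to H, so this is an ester.
The groups actually present are: alcohol, alkene, ester, ether.

no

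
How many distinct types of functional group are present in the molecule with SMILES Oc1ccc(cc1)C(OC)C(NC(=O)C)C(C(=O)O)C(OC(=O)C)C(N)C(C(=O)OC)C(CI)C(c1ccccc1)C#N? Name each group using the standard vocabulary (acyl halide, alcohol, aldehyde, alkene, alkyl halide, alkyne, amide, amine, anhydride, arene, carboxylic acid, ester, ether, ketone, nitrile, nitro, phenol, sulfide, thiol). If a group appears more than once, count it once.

Reading the structure from left to right:
  HOC6H4: –OH attached directly to an aromatic ring → phenol (not alcohol); the ring itself is an arene.
  CH(OCH3): pendant –OCH3: C–O–C with sp³ C, no adjacent C=O → ether.
  CH(NHCOCH3): pendant –NHC(=O)CH3: N bonded to a carbonyl → amide (not amine).
  CH(COOH): pendant –COOH: carbonyl C bonded to C and –OH → carboxylic acid.
  CH(OCOCH3): pendant –OC(=O)CH3: an acyloxy group → ester.
  CH(NH2): –NH2 on an sp³ carbon with no adjacent C=O → amine.
  CH(COOCH3): pendant –COOCH3: carbonyl C bonded to C and –OCH3 → ester.
  CH(CH2I): pendant –CH2X: halogen on sp³ carbon → alkyl halide.
  CH(C6H5): pendant –C6H5: benzene ring → arene.
  CN: –C≡N: carbon triple-bonded to nitrogen → nitrile.
Distinct types present: alkyl halide, amide, amine, arene, carboxylic acid, ester, ether, nitrile, phenol.

9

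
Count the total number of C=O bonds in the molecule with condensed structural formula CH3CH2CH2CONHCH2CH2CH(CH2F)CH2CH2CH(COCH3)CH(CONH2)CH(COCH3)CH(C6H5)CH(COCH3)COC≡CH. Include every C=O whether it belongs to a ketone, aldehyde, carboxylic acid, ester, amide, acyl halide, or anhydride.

CH2CONHCH2: amide, 1 C=O (running total 1).
CH(COCH3): ketone, 1 C=O (running total 2).
CH(CONH2): amide, 1 C=O (running total 3).
CH(COCH3): ketone, 1 C=O (running total 4).
CH(COCH3): ketone, 1 C=O (running total 5).
CO: ketone, 1 C=O (running total 6).

6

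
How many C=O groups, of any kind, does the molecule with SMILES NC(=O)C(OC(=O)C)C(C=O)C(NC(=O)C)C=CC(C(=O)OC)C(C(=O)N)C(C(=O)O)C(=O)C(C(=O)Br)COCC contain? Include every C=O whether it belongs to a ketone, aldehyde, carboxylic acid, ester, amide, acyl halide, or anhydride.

H2NCO: amide, 1 C=O (running total 1).
CH(OCOCH3): ester, 1 C=O (running total 2).
CH(CHO): aldehyde, 1 C=O (running total 3).
CH(NHCOCH3): amide, 1 C=O (running total 4).
CH(COOCH3): ester, 1 C=O (running total 5).
CH(CONH2): amide, 1 C=O (running total 6).
CH(COOH): carboxylic acid, 1 C=O (running total 7).
CO: ketone, 1 C=O (running total 8).
CH(COBr): acyl halide, 1 C=O (running total 9).

9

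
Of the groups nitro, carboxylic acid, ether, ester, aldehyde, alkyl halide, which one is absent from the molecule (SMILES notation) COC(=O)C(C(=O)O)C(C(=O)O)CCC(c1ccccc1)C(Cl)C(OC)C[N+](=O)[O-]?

aldehyde

alkyl halide: present (CH(Cl) — halogen on an sp³ carbon → alkyl halide).
ester: present (CH3OOC — CH3O–C(=O)–: carbonyl C bonded to C and to –OCH3 → ester (not ketone + ether)).
nitro: present (CH2NO2 — –NO2 on carbon → nitro group).
ether: present (CH(OCH3) — pendant –OCH3: C–O–C with sp³ C, no adjacent C=O → ether).
carboxylic acid: present (CH(COOH) — pendant –COOH: carbonyl C bonded to C and –OH → carboxylic acid).
aldehyde: absent. In CH(COOH), the carbonyl carbon bears –OH, not –H, so it is a carboxylic acid.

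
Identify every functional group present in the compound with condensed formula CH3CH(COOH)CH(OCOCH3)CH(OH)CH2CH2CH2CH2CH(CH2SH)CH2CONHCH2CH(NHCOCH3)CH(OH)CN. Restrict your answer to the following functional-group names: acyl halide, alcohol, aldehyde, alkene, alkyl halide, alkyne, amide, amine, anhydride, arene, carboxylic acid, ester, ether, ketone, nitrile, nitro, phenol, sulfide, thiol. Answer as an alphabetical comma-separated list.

Reading the structure from left to right:
  CH(COOH): pendant –COOH: carbonyl C bonded to C and –OH → carboxylic acid.
  CH(OCOCH3): pendant –OC(=O)CH3: an acyloxy group → ester.
  CH(OH): –OH on an sp³ carbon → alcohol (secondary).
  CH(CH2SH): pendant –CH2SH → thiol.
  CH2CONHCH2: –C(=O)–N– linkage → amide (the N is not an amine).
  CH(NHCOCH3): pendant –NHC(=O)CH3: N bonded to a carbonyl → amide (not amine).
  CH(OH): –OH on an sp³ carbon → alcohol (secondary).
  CN: –C≡N: carbon triple-bonded to nitrogen → nitrile.

alcohol, amide, carboxylic acid, ester, nitrile, thiol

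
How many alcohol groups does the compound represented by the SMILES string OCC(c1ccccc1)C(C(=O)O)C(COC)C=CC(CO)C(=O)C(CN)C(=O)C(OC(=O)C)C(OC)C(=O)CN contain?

2

Reading the structure from left to right:
  HOCH2: HO– on an sp³ carbon → alcohol.
  CH(C6H5): pendant –C6H5: benzene ring → arene.
  CH(COOH): pendant –COOH: carbonyl C bonded to C and –OH → carboxylic acid.
  CH(CH2OCH3): pendant –CH2OCH3: C–O–C linkage → ether.
  CH=CH: C=C double bond → alkene.
  CH(CH2OH): pendant –CH2OH on an sp³ backbone C → alcohol.
  CO: –C(=O)– with carbon on both sides → ketone.
  CH(CH2NH2): pendant –CH2NH2: N on sp³ C, no adjacent C=O → amine.
  CO: –C(=O)– with carbon on both sides → ketone.
  CH(OCOCH3): pendant –OC(=O)CH3: an acyloxy group → ester.
  CH(OCH3): pendant –OCH3: C–O–C with sp³ C, no adjacent C=O → ether.
  CO: –C(=O)– with carbon on both sides → ketone.
  CH2NH2: –NH2 on an sp³ carbon with no adjacent C=O → amine.
Alcohol appears at: HOCH2, CH(CH2OH) → 2.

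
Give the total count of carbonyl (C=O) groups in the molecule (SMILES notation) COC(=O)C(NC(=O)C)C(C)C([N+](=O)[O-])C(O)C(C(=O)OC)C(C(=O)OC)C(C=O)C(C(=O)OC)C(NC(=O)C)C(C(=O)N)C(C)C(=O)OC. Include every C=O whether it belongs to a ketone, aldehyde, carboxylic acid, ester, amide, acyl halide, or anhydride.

9

CH3OOC: ester, 1 C=O (running total 1).
CH(NHCOCH3): amide, 1 C=O (running total 2).
CH(COOCH3): ester, 1 C=O (running total 3).
CH(COOCH3): ester, 1 C=O (running total 4).
CH(CHO): aldehyde, 1 C=O (running total 5).
CH(COOCH3): ester, 1 C=O (running total 6).
CH(NHCOCH3): amide, 1 C=O (running total 7).
CH(CONH2): amide, 1 C=O (running total 8).
COOCH3: ester, 1 C=O (running total 9).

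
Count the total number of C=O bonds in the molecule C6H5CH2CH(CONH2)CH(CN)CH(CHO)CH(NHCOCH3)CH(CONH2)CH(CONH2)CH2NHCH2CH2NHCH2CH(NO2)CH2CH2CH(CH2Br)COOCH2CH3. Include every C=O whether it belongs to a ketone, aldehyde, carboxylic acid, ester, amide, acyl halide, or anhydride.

6

CH(CONH2): amide, 1 C=O (running total 1).
CH(CHO): aldehyde, 1 C=O (running total 2).
CH(NHCOCH3): amide, 1 C=O (running total 3).
CH(CONH2): amide, 1 C=O (running total 4).
CH(CONH2): amide, 1 C=O (running total 5).
COOCH2CH3: ester, 1 C=O (running total 6).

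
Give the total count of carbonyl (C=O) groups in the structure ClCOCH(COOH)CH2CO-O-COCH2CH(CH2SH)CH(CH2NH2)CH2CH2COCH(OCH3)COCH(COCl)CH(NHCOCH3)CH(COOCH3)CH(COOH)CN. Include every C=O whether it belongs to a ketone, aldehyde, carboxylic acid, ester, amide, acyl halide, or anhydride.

10

ClCO: acyl halide, 1 C=O (running total 1).
CH(COOH): carboxylic acid, 1 C=O (running total 2).
CH2CO-O-COCH2: anhydride, 2 C=O (running total 4).
CO: ketone, 1 C=O (running total 5).
CO: ketone, 1 C=O (running total 6).
CH(COCl): acyl halide, 1 C=O (running total 7).
CH(NHCOCH3): amide, 1 C=O (running total 8).
CH(COOCH3): ester, 1 C=O (running total 9).
CH(COOH): carboxylic acid, 1 C=O (running total 10).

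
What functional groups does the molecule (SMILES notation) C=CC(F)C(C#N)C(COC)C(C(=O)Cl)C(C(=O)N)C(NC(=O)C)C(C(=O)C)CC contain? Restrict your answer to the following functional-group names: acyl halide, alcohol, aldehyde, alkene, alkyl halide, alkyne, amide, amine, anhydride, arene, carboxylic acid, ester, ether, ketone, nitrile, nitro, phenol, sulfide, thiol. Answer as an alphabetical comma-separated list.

Taking each segment in turn:
  CH2=CH: C=C double bond → alkene.
  CH(F): halogen on an sp³ carbon → alkyl halide.
  CH(CN): pendant –C≡N: nitrile.
  CH(CH2OCH3): pendant –CH2OCH3: C–O–C linkage → ether.
  CH(COCl): pendant –C(=O)X: carbonyl C bonded to C and halogen → acyl halide.
  CH(CONH2): pendant –CONH2: carbonyl C bonded to C and N → amide.
  CH(NHCOCH3): pendant –NHC(=O)CH3: N bonded to a carbonyl → amide (not amine).
  CH(COCH3): pendant –COCH3: carbonyl C bonded to two carbons → ketone.

acyl halide, alkene, alkyl halide, amide, ether, ketone, nitrile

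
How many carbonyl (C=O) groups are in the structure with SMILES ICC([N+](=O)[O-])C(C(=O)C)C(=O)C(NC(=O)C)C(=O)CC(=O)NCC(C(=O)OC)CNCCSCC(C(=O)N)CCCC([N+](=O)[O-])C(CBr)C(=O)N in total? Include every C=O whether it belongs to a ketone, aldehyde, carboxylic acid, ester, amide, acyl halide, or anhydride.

CH(COCH3): ketone, 1 C=O (running total 1).
CO: ketone, 1 C=O (running total 2).
CH(NHCOCH3): amide, 1 C=O (running total 3).
CO: ketone, 1 C=O (running total 4).
CH2CONHCH2: amide, 1 C=O (running total 5).
CH(COOCH3): ester, 1 C=O (running total 6).
CH(CONH2): amide, 1 C=O (running total 7).
CONH2: amide, 1 C=O (running total 8).

8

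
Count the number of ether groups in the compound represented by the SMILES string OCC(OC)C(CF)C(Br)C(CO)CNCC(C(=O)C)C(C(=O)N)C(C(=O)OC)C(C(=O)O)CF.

Taking each segment in turn:
  HOCH2: HO– on an sp³ carbon → alcohol.
  CH(OCH3): pendant –OCH3: C–O–C with sp³ C, no adjacent C=O → ether.
  CH(CH2F): pendant –CH2X: halogen on sp³ carbon → alkyl halide.
  CH(Br): halogen on an sp³ carbon → alkyl halide.
  CH(CH2OH): pendant –CH2OH on an sp³ backbone C → alcohol.
  CH2NHCH2: C–N–C with sp³ carbons and no adjacent C=O → amine (secondary).
  CH(COCH3): pendant –COCH3: carbonyl C bonded to two carbons → ketone.
  CH(CONH2): pendant –CONH2: carbonyl C bonded to C and N → amide.
  CH(COOCH3): pendant –COOCH3: carbonyl C bonded to C and –OCH3 → ester.
  CH(COOH): pendant –COOH: carbonyl C bonded to C and –OH → carboxylic acid.
  CH2F: halogen on an sp³ carbon → alkyl halide.
Ether appears at: CH(OCH3) → 1.

1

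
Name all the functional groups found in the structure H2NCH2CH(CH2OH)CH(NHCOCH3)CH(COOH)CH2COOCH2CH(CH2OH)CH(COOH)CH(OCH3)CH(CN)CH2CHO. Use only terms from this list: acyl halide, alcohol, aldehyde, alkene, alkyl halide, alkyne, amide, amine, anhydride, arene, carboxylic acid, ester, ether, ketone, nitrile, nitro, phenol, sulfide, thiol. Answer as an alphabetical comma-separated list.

Taking each segment in turn:
  H2NCH2: –NH2 on an sp³ carbon with no adjacent C=O → amine.
  CH(CH2OH): pendant –CH2OH on an sp³ backbone C → alcohol.
  CH(NHCOCH3): pendant –NHC(=O)CH3: N bonded to a carbonyl → amide (not amine).
  CH(COOH): pendant –COOH: carbonyl C bonded to C and –OH → carboxylic acid.
  CH2COOCH2: –C(=O)–O–C with C on the carbonyl side → ester.
  CH(CH2OH): pendant –CH2OH on an sp³ backbone C → alcohol.
  CH(COOH): pendant –COOH: carbonyl C bonded to C and –OH → carboxylic acid.
  CH(OCH3): pendant –OCH3: C–O–C with sp³ C, no adjacent C=O → ether.
  CH(CN): pendant –C≡N: nitrile.
  CHO: terminal –CHO: carbonyl C bonded to H and C → aldehyde.

alcohol, aldehyde, amide, amine, carboxylic acid, ester, ether, nitrile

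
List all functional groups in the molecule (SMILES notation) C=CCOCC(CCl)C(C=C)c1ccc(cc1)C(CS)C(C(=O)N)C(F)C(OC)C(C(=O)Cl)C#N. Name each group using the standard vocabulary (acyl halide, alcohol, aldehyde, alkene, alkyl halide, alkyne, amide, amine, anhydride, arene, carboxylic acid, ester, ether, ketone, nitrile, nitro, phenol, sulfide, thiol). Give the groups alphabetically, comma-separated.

Reading the structure from left to right:
  CH2=CH: C=C double bond → alkene.
  CH2OCH2: C–O–C with sp³ carbons on both sides and no adjacent C=O → ether.
  CH(CH2Cl): pendant –CH2X: halogen on sp³ carbon → alkyl halide.
  CH(CH=CH2): pendant –CH=CH2: C=C double bond → alkene.
  C6H4: para-disubstituted benzene ring → arene.
  CH(CH2SH): pendant –CH2SH → thiol.
  CH(CONH2): pendant –CONH2: carbonyl C bonded to C and N → amide.
  CH(F): halogen on an sp³ carbon → alkyl halide.
  CH(OCH3): pendant –OCH3: C–O–C with sp³ C, no adjacent C=O → ether.
  CH(COCl): pendant –C(=O)X: carbonyl C bonded to C and halogen → acyl halide.
  CN: –C≡N: carbon triple-bonded to nitrogen → nitrile.

acyl halide, alkene, alkyl halide, amide, arene, ether, nitrile, thiol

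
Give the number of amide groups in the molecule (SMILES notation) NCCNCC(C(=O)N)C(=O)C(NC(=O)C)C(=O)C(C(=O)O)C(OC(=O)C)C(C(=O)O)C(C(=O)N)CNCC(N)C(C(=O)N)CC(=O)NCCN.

–NH2 on an sp³ carbon with no adjacent C=O → amine.
C–N–C with sp³ carbons and no adjacent C=O → amine (secondary).
pendant –CONH2: carbonyl C bonded to C and N → amide.
–C(=O)– with carbon on both sides → ketone.
pendant –NHC(=O)CH3: N bonded to a carbonyl → amide (not amine).
–C(=O)– with carbon on both sides → ketone.
pendant –COOH: carbonyl C bonded to C and –OH → carboxylic acid.
pendant –OC(=O)CH3: an acyloxy group → ester.
pendant –COOH: carbonyl C bonded to C and –OH → carboxylic acid.
pendant –CONH2: carbonyl C bonded to C and N → amide.
C–N–C with sp³ carbons and no adjacent C=O → amine (secondary).
–NH2 on an sp³ carbon with no adjacent C=O → amine.
pendant –CONH2: carbonyl C bonded to C and N → amide.
–C(=O)–N– linkage → amide (the N is not an amine).
–NH2 on an sp³ carbon with no adjacent C=O → amine.
Amide appears at: CH(CONH2), CH(NHCOCH3), CH(CONH2), CH(CONH2), CH2CONHCH2 → 5.

5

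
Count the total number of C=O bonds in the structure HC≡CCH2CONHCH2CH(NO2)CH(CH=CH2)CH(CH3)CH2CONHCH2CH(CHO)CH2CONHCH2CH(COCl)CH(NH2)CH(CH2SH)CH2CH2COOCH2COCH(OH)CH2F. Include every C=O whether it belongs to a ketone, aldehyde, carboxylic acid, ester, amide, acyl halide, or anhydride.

7

CH2CONHCH2: amide, 1 C=O (running total 1).
CH2CONHCH2: amide, 1 C=O (running total 2).
CH(CHO): aldehyde, 1 C=O (running total 3).
CH2CONHCH2: amide, 1 C=O (running total 4).
CH(COCl): acyl halide, 1 C=O (running total 5).
CH2COOCH2: ester, 1 C=O (running total 6).
CO: ketone, 1 C=O (running total 7).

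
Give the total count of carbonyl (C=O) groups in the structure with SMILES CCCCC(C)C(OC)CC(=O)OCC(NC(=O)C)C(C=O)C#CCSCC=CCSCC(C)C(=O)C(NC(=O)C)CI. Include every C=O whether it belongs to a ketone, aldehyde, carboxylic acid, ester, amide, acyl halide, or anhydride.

5

CH2COOCH2: ester, 1 C=O (running total 1).
CH(NHCOCH3): amide, 1 C=O (running total 2).
CH(CHO): aldehyde, 1 C=O (running total 3).
CO: ketone, 1 C=O (running total 4).
CH(NHCOCH3): amide, 1 C=O (running total 5).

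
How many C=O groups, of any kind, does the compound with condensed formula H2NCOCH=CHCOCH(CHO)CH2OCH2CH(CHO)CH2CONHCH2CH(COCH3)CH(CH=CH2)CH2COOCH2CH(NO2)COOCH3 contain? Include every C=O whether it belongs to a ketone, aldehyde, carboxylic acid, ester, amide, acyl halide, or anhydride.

H2NCO: amide, 1 C=O (running total 1).
CO: ketone, 1 C=O (running total 2).
CH(CHO): aldehyde, 1 C=O (running total 3).
CH(CHO): aldehyde, 1 C=O (running total 4).
CH2CONHCH2: amide, 1 C=O (running total 5).
CH(COCH3): ketone, 1 C=O (running total 6).
CH2COOCH2: ester, 1 C=O (running total 7).
COOCH3: ester, 1 C=O (running total 8).

8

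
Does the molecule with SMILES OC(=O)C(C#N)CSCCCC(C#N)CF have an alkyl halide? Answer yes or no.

Taking each segment in turn:
  HOOC: –COOH: carbonyl C bonded to –OH and C → carboxylic acid (the –OH is not a separate alcohol).
  CH(CN): pendant –C≡N: nitrile.
  CH2SCH2: C–S–C linkage → sulfide (thioether).
  CH(CN): pendant –C≡N: nitrile.
  CH2F: halogen on an sp³ carbon → alkyl halide.
The CH2F segment supplies the alkyl halide: halogen on an sp³ carbon → alkyl halide.

yes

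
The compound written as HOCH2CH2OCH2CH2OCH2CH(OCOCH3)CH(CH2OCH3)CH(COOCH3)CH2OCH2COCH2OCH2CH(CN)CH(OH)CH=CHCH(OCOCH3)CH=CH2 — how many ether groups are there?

5

HO– on an sp³ carbon → alcohol.
C–O–C with sp³ carbons on both sides and no adjacent C=O → ether.
C–O–C with sp³ carbons on both sides and no adjacent C=O → ether.
pendant –OC(=O)CH3: an acyloxy group → ester.
pendant –CH2OCH3: C–O–C linkage → ether.
pendant –COOCH3: carbonyl C bonded to C and –OCH3 → ester.
C–O–C with sp³ carbons on both sides and no adjacent C=O → ether.
–C(=O)– with carbon on both sides → ketone.
C–O–C with sp³ carbons on both sides and no adjacent C=O → ether.
pendant –C≡N: nitrile.
–OH on an sp³ carbon → alcohol (secondary).
C=C double bond → alkene.
pendant –OC(=O)CH3: an acyloxy group → ester.
C=C double bond → alkene.
Ether appears at: CH2OCH2, CH2OCH2, CH(CH2OCH3), CH2OCH2, CH2OCH2 → 5.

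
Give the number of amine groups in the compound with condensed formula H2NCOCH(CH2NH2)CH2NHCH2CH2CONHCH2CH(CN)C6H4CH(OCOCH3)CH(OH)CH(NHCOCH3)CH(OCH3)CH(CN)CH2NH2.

Taking each segment in turn:
  H2NCO: –C(=O)NH2: carbonyl C bonded to C and to N → amide (the N is not a separate amine).
  CH(CH2NH2): pendant –CH2NH2: N on sp³ C, no adjacent C=O → amine.
  CH2NHCH2: C–N–C with sp³ carbons and no adjacent C=O → amine (secondary).
  CH2CONHCH2: –C(=O)–N– linkage → amide (the N is not an amine).
  CH(CN): pendant –C≡N: nitrile.
  C6H4: para-disubstituted benzene ring → arene.
  CH(OCOCH3): pendant –OC(=O)CH3: an acyloxy group → ester.
  CH(OH): –OH on an sp³ carbon → alcohol (secondary).
  CH(NHCOCH3): pendant –NHC(=O)CH3: N bonded to a carbonyl → amide (not amine).
  CH(OCH3): pendant –OCH3: C–O–C with sp³ C, no adjacent C=O → ether.
  CH(CN): pendant –C≡N: nitrile.
  CH2NH2: –NH2 on an sp³ carbon with no adjacent C=O → amine.
Amine appears at: CH(CH2NH2), CH2NHCH2, CH2NH2 → 3.

3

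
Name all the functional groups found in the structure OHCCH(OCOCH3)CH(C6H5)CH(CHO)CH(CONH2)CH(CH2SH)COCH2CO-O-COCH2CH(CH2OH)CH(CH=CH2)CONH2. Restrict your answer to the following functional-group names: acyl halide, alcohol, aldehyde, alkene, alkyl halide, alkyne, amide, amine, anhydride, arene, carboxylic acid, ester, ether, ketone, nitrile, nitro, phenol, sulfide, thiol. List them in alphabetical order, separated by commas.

alcohol, aldehyde, alkene, amide, anhydride, arene, ester, ketone, thiol

terminal –CHO: carbonyl C bonded to H and C → aldehyde.
pendant –OC(=O)CH3: an acyloxy group → ester.
pendant –C6H5: benzene ring → arene.
pendant –CHO: carbonyl C bonded to C and H → aldehyde.
pendant –CONH2: carbonyl C bonded to C and N → amide.
pendant –CH2SH → thiol.
–C(=O)– with carbon on both sides → ketone.
two acyl groups sharing one oxygen, –C(=O)–O–C(=O)– → anhydride.
pendant –CH2OH on an sp³ backbone C → alcohol.
pendant –CH=CH2: C=C double bond → alkene.
–C(=O)NH2: carbonyl C bonded to C and to N → amide (the N is not a separate amine).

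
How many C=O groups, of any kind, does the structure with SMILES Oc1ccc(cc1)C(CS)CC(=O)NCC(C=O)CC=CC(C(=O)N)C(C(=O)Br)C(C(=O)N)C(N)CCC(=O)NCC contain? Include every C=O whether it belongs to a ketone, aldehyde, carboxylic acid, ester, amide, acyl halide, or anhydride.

CH2CONHCH2: amide, 1 C=O (running total 1).
CH(CHO): aldehyde, 1 C=O (running total 2).
CH(CONH2): amide, 1 C=O (running total 3).
CH(COBr): acyl halide, 1 C=O (running total 4).
CH(CONH2): amide, 1 C=O (running total 5).
CH2CONHCH2: amide, 1 C=O (running total 6).

6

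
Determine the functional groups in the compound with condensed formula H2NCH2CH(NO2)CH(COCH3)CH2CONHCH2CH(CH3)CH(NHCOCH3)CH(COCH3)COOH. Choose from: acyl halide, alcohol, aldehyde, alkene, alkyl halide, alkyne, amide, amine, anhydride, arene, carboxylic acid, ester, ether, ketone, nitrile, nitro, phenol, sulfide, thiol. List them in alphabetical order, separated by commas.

amide, amine, carboxylic acid, ketone, nitro

Reading the structure from left to right:
  H2NCH2: –NH2 on an sp³ carbon with no adjacent C=O → amine.
  CH(NO2): –NO2 on an sp³ carbon → nitro (the N=O is not a carbonyl).
  CH(COCH3): pendant –COCH3: carbonyl C bonded to two carbons → ketone.
  CH2CONHCH2: –C(=O)–N– linkage → amide (the N is not an amine).
  CH(NHCOCH3): pendant –NHC(=O)CH3: N bonded to a carbonyl → amide (not amine).
  CH(COCH3): pendant –COCH3: carbonyl C bonded to two carbons → ketone.
  COOH: –COOH: carbonyl C bonded to –OH and C → carboxylic acid (the –OH is not a separate alcohol).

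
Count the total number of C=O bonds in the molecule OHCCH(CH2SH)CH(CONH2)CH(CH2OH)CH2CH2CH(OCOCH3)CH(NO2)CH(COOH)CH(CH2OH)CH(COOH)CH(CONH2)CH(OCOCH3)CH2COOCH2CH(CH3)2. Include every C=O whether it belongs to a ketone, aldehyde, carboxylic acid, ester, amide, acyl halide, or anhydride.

OHC: aldehyde, 1 C=O (running total 1).
CH(CONH2): amide, 1 C=O (running total 2).
CH(OCOCH3): ester, 1 C=O (running total 3).
CH(COOH): carboxylic acid, 1 C=O (running total 4).
CH(COOH): carboxylic acid, 1 C=O (running total 5).
CH(CONH2): amide, 1 C=O (running total 6).
CH(OCOCH3): ester, 1 C=O (running total 7).
CH2COOCH2: ester, 1 C=O (running total 8).

8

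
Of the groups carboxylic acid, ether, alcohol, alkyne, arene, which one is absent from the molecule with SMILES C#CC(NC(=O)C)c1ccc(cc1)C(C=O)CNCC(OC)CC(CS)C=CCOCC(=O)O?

carboxylic acid: present (COOH — –COOH: carbonyl C bonded to –OH and C → carboxylic acid (the –OH is not a separate alcohol)).
arene: present (C6H4 — para-disubstituted benzene ring → arene).
alkyne: present (HC≡C — C≡C triple bond → alkyne).
ether: present (CH(OCH3) — pendant –OCH3: C–O–C with sp³ C, no adjacent C=O → ether).
alcohol: absent. In COOH, the –OH sits on a carbonyl carbon, making it part of a carboxylic acid, not an alcohol.

alcohol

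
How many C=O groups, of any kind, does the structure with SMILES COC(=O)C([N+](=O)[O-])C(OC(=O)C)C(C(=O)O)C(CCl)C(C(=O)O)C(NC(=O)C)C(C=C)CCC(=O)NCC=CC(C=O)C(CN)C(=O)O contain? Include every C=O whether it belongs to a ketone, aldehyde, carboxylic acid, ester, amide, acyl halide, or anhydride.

8

CH3OOC: ester, 1 C=O (running total 1).
CH(OCOCH3): ester, 1 C=O (running total 2).
CH(COOH): carboxylic acid, 1 C=O (running total 3).
CH(COOH): carboxylic acid, 1 C=O (running total 4).
CH(NHCOCH3): amide, 1 C=O (running total 5).
CH2CONHCH2: amide, 1 C=O (running total 6).
CH(CHO): aldehyde, 1 C=O (running total 7).
COOH: carboxylic acid, 1 C=O (running total 8).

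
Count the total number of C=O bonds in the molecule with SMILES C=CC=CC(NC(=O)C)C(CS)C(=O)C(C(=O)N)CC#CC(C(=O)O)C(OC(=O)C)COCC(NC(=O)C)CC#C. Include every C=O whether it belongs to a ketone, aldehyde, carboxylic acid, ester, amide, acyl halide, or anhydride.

6

CH(NHCOCH3): amide, 1 C=O (running total 1).
CO: ketone, 1 C=O (running total 2).
CH(CONH2): amide, 1 C=O (running total 3).
CH(COOH): carboxylic acid, 1 C=O (running total 4).
CH(OCOCH3): ester, 1 C=O (running total 5).
CH(NHCOCH3): amide, 1 C=O (running total 6).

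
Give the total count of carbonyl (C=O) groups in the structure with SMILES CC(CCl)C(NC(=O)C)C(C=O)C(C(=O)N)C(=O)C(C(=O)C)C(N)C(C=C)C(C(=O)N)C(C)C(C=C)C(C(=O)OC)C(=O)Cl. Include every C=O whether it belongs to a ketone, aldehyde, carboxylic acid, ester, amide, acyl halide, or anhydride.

CH(NHCOCH3): amide, 1 C=O (running total 1).
CH(CHO): aldehyde, 1 C=O (running total 2).
CH(CONH2): amide, 1 C=O (running total 3).
CO: ketone, 1 C=O (running total 4).
CH(COCH3): ketone, 1 C=O (running total 5).
CH(CONH2): amide, 1 C=O (running total 6).
CH(COOCH3): ester, 1 C=O (running total 7).
COCl: acyl halide, 1 C=O (running total 8).

8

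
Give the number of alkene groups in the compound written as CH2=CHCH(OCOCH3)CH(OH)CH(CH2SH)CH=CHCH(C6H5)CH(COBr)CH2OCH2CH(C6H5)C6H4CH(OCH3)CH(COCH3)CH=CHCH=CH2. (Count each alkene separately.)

4

Taking each segment in turn:
  CH2=CH: C=C double bond → alkene.
  CH(OCOCH3): pendant –OC(=O)CH3: an acyloxy group → ester.
  CH(OH): –OH on an sp³ carbon → alcohol (secondary).
  CH(CH2SH): pendant –CH2SH → thiol.
  CH=CH: C=C double bond → alkene.
  CH(C6H5): pendant –C6H5: benzene ring → arene.
  CH(COBr): pendant –C(=O)X: carbonyl C bonded to C and halogen → acyl halide.
  CH2OCH2: C–O–C with sp³ carbons on both sides and no adjacent C=O → ether.
  CH(C6H5): pendant –C6H5: benzene ring → arene.
  C6H4: para-disubstituted benzene ring → arene.
  CH(OCH3): pendant –OCH3: C–O–C with sp³ C, no adjacent C=O → ether.
  CH(COCH3): pendant –COCH3: carbonyl C bonded to two carbons → ketone.
  CH=CH: C=C double bond → alkene.
  CH=CH2: C=C double bond → alkene.
Alkene appears at: CH2=CH, CH=CH, CH=CH, CH=CH2 → 4.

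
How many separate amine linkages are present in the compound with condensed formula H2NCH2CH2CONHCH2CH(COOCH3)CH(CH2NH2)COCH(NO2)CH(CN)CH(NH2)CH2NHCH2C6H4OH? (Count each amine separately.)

–NH2 on an sp³ carbon with no adjacent C=O → amine.
–C(=O)–N– linkage → amide (the N is not an amine).
pendant –COOCH3: carbonyl C bonded to C and –OCH3 → ester.
pendant –CH2NH2: N on sp³ C, no adjacent C=O → amine.
–C(=O)– with carbon on both sides → ketone.
–NO2 on an sp³ carbon → nitro (the N=O is not a carbonyl).
pendant –C≡N: nitrile.
–NH2 on an sp³ carbon with no adjacent C=O → amine.
C–N–C with sp³ carbons and no adjacent C=O → amine (secondary).
–OH attached directly to an aromatic ring → phenol (not alcohol); the ring itself is an arene.
Amine appears at: H2NCH2, CH(CH2NH2), CH(NH2), CH2NHCH2 → 4.

4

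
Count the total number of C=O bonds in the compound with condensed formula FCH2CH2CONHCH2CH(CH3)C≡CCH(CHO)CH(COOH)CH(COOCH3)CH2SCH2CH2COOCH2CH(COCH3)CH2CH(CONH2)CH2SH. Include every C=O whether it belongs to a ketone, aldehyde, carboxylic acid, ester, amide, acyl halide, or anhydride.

CH2CONHCH2: amide, 1 C=O (running total 1).
CH(CHO): aldehyde, 1 C=O (running total 2).
CH(COOH): carboxylic acid, 1 C=O (running total 3).
CH(COOCH3): ester, 1 C=O (running total 4).
CH2COOCH2: ester, 1 C=O (running total 5).
CH(COCH3): ketone, 1 C=O (running total 6).
CH(CONH2): amide, 1 C=O (running total 7).

7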